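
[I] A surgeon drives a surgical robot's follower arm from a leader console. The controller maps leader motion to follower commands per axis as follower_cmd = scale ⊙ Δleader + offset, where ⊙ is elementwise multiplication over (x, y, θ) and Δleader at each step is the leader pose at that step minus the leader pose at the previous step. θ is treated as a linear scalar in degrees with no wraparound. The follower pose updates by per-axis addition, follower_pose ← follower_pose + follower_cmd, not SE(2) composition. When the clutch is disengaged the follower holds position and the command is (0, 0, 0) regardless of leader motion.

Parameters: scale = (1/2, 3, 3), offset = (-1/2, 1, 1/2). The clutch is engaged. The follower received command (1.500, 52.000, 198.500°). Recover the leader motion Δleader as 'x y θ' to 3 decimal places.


4.000 17.000 66.000

axis x: (1.500 − -1/2) / (1/2) = 4.000
axis y: (52.000 − 1) / (3) = 17.000
axis θ: (198.500 − 1/2) / (3) = 66.000


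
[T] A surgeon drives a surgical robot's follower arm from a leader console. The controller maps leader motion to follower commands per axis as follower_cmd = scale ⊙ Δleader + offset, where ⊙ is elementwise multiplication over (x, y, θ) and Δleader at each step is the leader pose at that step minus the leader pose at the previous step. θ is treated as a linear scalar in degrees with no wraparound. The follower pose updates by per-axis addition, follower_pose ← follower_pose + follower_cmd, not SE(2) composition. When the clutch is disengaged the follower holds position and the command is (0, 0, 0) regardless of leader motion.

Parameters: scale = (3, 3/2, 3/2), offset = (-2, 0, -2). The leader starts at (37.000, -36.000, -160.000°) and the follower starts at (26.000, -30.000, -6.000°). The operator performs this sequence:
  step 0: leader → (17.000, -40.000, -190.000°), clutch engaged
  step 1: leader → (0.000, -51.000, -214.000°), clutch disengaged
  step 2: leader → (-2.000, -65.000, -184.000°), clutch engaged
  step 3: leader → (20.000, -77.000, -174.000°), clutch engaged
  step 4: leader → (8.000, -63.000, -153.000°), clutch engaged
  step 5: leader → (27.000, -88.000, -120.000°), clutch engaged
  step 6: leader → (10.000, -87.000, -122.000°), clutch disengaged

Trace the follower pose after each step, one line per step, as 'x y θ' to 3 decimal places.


-36.000 -36.000 -53.000
-36.000 -36.000 -53.000
-44.000 -57.000 -10.000
20.000 -75.000 3.000
-18.000 -54.000 32.500
37.000 -91.500 80.000
37.000 -91.500 80.000

step 0: Δleader=(-20.000, -4.000, -30.000°), engaged; cmd=(-62.000, -6.000, -47.000°) → follower=(-36.000, -36.000, -53.000°)
step 1: Δleader=(-17.000, -11.000, -24.000°), disengaged; cmd=(0,0,0) → follower holds at (-36.000, -36.000, -53.000°)
step 2: Δleader=(-2.000, -14.000, 30.000°), engaged; cmd=(-8.000, -21.000, 43.000°) → follower=(-44.000, -57.000, -10.000°)
step 3: Δleader=(22.000, -12.000, 10.000°), engaged; cmd=(64.000, -18.000, 13.000°) → follower=(20.000, -75.000, 3.000°)
step 4: Δleader=(-12.000, 14.000, 21.000°), engaged; cmd=(-38.000, 21.000, 29.500°) → follower=(-18.000, -54.000, 32.500°)
step 5: Δleader=(19.000, -25.000, 33.000°), engaged; cmd=(55.000, -37.500, 47.500°) → follower=(37.000, -91.500, 80.000°)
step 6: Δleader=(-17.000, 1.000, -2.000°), disengaged; cmd=(0,0,0) → follower holds at (37.000, -91.500, 80.000°)


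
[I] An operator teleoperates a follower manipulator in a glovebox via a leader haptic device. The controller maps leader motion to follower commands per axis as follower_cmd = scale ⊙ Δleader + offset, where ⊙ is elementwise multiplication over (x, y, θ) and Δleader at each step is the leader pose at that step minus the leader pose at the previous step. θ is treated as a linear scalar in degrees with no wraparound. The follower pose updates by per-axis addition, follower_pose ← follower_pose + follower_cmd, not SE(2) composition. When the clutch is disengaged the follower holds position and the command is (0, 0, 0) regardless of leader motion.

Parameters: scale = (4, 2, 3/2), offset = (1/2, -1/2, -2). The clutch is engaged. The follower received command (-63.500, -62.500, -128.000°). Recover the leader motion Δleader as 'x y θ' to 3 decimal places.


-16.000 -31.000 -84.000

axis x: (-63.500 − 1/2) / (4) = -16.000
axis y: (-62.500 − -1/2) / (2) = -31.000
axis θ: (-128.000 − -2) / (3/2) = -84.000


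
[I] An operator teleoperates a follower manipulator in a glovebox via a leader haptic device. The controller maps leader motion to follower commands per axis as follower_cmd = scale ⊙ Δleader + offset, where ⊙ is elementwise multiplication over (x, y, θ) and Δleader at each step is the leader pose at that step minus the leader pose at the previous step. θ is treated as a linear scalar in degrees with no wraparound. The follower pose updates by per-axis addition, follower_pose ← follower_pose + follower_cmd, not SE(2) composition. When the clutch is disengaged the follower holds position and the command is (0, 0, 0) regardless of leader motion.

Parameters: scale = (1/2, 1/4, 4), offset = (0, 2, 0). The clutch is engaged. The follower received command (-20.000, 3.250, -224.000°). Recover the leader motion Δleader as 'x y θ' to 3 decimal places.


axis x: (-20.000 − 0) / (1/2) = -40.000
axis y: (3.250 − 2) / (1/4) = 5.000
axis θ: (-224.000 − 0) / (4) = -56.000

-40.000 5.000 -56.000


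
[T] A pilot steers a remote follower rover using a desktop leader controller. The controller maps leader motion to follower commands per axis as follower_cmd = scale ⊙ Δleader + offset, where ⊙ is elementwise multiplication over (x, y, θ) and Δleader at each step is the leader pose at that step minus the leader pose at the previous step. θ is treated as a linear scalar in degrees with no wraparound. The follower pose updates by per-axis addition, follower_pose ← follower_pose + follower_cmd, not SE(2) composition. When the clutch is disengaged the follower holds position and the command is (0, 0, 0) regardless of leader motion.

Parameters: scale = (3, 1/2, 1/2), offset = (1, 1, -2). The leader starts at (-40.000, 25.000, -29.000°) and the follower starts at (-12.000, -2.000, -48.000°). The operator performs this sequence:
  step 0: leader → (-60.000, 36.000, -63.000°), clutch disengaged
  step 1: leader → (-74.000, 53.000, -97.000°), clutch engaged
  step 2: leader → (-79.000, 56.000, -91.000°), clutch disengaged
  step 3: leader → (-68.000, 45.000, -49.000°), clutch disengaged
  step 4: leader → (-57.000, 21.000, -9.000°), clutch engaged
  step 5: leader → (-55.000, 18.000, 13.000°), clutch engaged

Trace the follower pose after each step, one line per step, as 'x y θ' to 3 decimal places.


step 0: Δleader=(-20.000, 11.000, -34.000°), disengaged; cmd=(0,0,0) → follower holds at (-12.000, -2.000, -48.000°)
step 1: Δleader=(-14.000, 17.000, -34.000°), engaged; cmd=(-41.000, 9.500, -19.000°) → follower=(-53.000, 7.500, -67.000°)
step 2: Δleader=(-5.000, 3.000, 6.000°), disengaged; cmd=(0,0,0) → follower holds at (-53.000, 7.500, -67.000°)
step 3: Δleader=(11.000, -11.000, 42.000°), disengaged; cmd=(0,0,0) → follower holds at (-53.000, 7.500, -67.000°)
step 4: Δleader=(11.000, -24.000, 40.000°), engaged; cmd=(34.000, -11.000, 18.000°) → follower=(-19.000, -3.500, -49.000°)
step 5: Δleader=(2.000, -3.000, 22.000°), engaged; cmd=(7.000, -0.500, 9.000°) → follower=(-12.000, -4.000, -40.000°)

-12.000 -2.000 -48.000
-53.000 7.500 -67.000
-53.000 7.500 -67.000
-53.000 7.500 -67.000
-19.000 -3.500 -49.000
-12.000 -4.000 -40.000


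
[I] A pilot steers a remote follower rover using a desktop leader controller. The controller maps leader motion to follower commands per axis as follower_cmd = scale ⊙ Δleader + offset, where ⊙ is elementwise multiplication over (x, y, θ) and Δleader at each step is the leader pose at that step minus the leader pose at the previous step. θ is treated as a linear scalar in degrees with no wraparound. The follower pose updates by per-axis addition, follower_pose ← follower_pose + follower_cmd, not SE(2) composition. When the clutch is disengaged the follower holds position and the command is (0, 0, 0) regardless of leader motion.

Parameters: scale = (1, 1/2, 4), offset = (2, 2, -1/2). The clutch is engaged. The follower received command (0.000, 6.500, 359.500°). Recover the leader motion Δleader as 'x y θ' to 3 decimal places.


axis x: (0.000 − 2) / (1) = -2.000
axis y: (6.500 − 2) / (1/2) = 9.000
axis θ: (359.500 − -1/2) / (4) = 90.000

-2.000 9.000 90.000


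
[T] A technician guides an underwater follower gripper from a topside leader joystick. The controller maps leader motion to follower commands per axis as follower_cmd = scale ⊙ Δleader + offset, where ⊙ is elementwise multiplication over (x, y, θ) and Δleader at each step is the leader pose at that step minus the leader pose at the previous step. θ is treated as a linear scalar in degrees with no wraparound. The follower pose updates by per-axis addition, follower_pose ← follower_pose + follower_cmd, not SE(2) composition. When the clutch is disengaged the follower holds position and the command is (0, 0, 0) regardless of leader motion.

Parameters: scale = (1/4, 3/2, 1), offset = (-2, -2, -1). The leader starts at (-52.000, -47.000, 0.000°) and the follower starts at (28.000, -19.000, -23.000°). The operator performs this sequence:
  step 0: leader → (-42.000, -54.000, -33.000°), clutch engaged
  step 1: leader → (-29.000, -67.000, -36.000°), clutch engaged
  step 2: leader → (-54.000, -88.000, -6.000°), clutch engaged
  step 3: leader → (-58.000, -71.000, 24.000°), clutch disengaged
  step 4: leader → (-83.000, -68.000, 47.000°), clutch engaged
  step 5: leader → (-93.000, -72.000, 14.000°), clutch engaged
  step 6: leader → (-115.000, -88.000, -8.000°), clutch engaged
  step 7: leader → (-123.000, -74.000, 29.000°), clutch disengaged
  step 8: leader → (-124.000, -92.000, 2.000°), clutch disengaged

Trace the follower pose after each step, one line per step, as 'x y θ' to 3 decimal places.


28.500 -31.500 -57.000
29.750 -53.000 -61.000
21.500 -86.500 -32.000
21.500 -86.500 -32.000
13.250 -84.000 -10.000
8.750 -92.000 -44.000
1.250 -118.000 -67.000
1.250 -118.000 -67.000
1.250 -118.000 -67.000

step 0: Δleader=(10.000, -7.000, -33.000°), engaged; cmd=(0.500, -12.500, -34.000°) → follower=(28.500, -31.500, -57.000°)
step 1: Δleader=(13.000, -13.000, -3.000°), engaged; cmd=(1.250, -21.500, -4.000°) → follower=(29.750, -53.000, -61.000°)
step 2: Δleader=(-25.000, -21.000, 30.000°), engaged; cmd=(-8.250, -33.500, 29.000°) → follower=(21.500, -86.500, -32.000°)
step 3: Δleader=(-4.000, 17.000, 30.000°), disengaged; cmd=(0,0,0) → follower holds at (21.500, -86.500, -32.000°)
step 4: Δleader=(-25.000, 3.000, 23.000°), engaged; cmd=(-8.250, 2.500, 22.000°) → follower=(13.250, -84.000, -10.000°)
step 5: Δleader=(-10.000, -4.000, -33.000°), engaged; cmd=(-4.500, -8.000, -34.000°) → follower=(8.750, -92.000, -44.000°)
step 6: Δleader=(-22.000, -16.000, -22.000°), engaged; cmd=(-7.500, -26.000, -23.000°) → follower=(1.250, -118.000, -67.000°)
step 7: Δleader=(-8.000, 14.000, 37.000°), disengaged; cmd=(0,0,0) → follower holds at (1.250, -118.000, -67.000°)
step 8: Δleader=(-1.000, -18.000, -27.000°), disengaged; cmd=(0,0,0) → follower holds at (1.250, -118.000, -67.000°)


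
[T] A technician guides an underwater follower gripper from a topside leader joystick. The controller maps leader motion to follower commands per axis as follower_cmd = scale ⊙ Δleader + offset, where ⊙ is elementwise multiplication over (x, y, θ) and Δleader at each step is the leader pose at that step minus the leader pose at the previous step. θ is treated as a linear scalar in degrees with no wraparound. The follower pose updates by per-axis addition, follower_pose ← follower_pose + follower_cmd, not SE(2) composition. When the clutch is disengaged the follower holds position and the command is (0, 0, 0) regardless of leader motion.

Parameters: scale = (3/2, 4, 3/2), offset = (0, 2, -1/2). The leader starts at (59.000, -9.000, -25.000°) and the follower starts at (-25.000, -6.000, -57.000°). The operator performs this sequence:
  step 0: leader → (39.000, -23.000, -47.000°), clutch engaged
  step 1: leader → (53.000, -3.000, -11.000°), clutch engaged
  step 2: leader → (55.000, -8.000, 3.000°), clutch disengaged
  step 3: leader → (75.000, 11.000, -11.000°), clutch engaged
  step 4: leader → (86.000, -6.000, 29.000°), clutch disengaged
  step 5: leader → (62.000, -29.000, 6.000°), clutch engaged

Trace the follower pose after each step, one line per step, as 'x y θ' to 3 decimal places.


-55.000 -60.000 -90.500
-34.000 22.000 -37.000
-34.000 22.000 -37.000
-4.000 100.000 -58.500
-4.000 100.000 -58.500
-40.000 10.000 -93.500

step 0: Δleader=(-20.000, -14.000, -22.000°), engaged; cmd=(-30.000, -54.000, -33.500°) → follower=(-55.000, -60.000, -90.500°)
step 1: Δleader=(14.000, 20.000, 36.000°), engaged; cmd=(21.000, 82.000, 53.500°) → follower=(-34.000, 22.000, -37.000°)
step 2: Δleader=(2.000, -5.000, 14.000°), disengaged; cmd=(0,0,0) → follower holds at (-34.000, 22.000, -37.000°)
step 3: Δleader=(20.000, 19.000, -14.000°), engaged; cmd=(30.000, 78.000, -21.500°) → follower=(-4.000, 100.000, -58.500°)
step 4: Δleader=(11.000, -17.000, 40.000°), disengaged; cmd=(0,0,0) → follower holds at (-4.000, 100.000, -58.500°)
step 5: Δleader=(-24.000, -23.000, -23.000°), engaged; cmd=(-36.000, -90.000, -35.000°) → follower=(-40.000, 10.000, -93.500°)


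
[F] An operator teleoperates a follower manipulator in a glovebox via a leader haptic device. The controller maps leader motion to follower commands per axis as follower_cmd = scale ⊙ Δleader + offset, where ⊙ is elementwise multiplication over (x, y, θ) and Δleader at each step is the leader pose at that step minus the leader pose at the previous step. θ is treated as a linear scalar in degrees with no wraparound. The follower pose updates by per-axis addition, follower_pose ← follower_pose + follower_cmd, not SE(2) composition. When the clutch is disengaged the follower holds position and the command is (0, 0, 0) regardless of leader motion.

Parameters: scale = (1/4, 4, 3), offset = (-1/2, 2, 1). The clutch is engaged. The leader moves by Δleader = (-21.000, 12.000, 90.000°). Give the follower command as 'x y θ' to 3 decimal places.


axis x: 1/4·-21.000 + -1/2 = -5.750
axis y: 4·12.000 + 2 = 50.000
axis θ: 3·90.000 + 1 = 271.000

-5.750 50.000 271.000


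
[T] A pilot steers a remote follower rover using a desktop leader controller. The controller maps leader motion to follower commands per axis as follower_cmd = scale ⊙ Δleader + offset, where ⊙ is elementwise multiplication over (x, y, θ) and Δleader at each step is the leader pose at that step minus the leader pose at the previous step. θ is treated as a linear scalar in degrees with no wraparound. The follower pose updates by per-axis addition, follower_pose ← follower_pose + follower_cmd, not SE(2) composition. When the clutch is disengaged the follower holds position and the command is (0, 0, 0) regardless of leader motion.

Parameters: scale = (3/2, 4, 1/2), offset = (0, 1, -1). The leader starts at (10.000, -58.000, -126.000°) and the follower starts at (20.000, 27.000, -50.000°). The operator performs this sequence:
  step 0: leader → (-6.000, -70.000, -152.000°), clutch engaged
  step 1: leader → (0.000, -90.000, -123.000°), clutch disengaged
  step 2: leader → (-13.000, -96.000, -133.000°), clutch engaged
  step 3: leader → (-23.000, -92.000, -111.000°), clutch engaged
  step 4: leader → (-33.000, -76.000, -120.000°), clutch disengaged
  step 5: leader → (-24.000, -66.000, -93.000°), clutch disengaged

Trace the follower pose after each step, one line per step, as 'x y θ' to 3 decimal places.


step 0: Δleader=(-16.000, -12.000, -26.000°), engaged; cmd=(-24.000, -47.000, -14.000°) → follower=(-4.000, -20.000, -64.000°)
step 1: Δleader=(6.000, -20.000, 29.000°), disengaged; cmd=(0,0,0) → follower holds at (-4.000, -20.000, -64.000°)
step 2: Δleader=(-13.000, -6.000, -10.000°), engaged; cmd=(-19.500, -23.000, -6.000°) → follower=(-23.500, -43.000, -70.000°)
step 3: Δleader=(-10.000, 4.000, 22.000°), engaged; cmd=(-15.000, 17.000, 10.000°) → follower=(-38.500, -26.000, -60.000°)
step 4: Δleader=(-10.000, 16.000, -9.000°), disengaged; cmd=(0,0,0) → follower holds at (-38.500, -26.000, -60.000°)
step 5: Δleader=(9.000, 10.000, 27.000°), disengaged; cmd=(0,0,0) → follower holds at (-38.500, -26.000, -60.000°)

-4.000 -20.000 -64.000
-4.000 -20.000 -64.000
-23.500 -43.000 -70.000
-38.500 -26.000 -60.000
-38.500 -26.000 -60.000
-38.500 -26.000 -60.000


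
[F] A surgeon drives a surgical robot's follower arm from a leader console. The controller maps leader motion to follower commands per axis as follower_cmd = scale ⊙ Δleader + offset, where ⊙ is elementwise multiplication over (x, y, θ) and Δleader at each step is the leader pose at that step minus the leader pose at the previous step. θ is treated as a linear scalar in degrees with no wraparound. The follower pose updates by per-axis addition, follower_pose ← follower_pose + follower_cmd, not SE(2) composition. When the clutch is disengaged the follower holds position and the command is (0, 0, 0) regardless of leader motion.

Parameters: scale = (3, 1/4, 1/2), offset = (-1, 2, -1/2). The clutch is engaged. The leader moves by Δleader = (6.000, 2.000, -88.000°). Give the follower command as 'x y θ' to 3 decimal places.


axis x: 3·6.000 + -1 = 17.000
axis y: 1/4·2.000 + 2 = 2.500
axis θ: 1/2·-88.000 + -1/2 = -44.500

17.000 2.500 -44.500


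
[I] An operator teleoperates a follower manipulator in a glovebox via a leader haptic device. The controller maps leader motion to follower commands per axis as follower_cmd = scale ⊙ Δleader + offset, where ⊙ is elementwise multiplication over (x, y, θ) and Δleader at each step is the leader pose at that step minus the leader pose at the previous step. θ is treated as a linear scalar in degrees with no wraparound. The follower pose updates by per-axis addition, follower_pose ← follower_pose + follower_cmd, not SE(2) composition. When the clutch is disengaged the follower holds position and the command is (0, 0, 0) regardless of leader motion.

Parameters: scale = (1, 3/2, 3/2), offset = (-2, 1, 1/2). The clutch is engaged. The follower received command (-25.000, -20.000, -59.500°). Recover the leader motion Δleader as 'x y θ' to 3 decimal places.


-23.000 -14.000 -40.000

axis x: (-25.000 − -2) / (1) = -23.000
axis y: (-20.000 − 1) / (3/2) = -14.000
axis θ: (-59.500 − 1/2) / (3/2) = -40.000


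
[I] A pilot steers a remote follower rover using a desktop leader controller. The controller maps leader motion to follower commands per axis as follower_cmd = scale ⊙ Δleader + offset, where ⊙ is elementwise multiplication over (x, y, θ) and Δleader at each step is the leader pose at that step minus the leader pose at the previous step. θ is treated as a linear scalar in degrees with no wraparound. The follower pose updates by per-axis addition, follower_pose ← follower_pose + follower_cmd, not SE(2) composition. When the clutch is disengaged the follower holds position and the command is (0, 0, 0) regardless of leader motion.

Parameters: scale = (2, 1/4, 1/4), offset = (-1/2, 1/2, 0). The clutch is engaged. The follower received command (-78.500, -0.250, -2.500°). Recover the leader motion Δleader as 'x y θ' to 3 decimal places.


-39.000 -3.000 -10.000

axis x: (-78.500 − -1/2) / (2) = -39.000
axis y: (-0.250 − 1/2) / (1/4) = -3.000
axis θ: (-2.500 − 0) / (1/4) = -10.000


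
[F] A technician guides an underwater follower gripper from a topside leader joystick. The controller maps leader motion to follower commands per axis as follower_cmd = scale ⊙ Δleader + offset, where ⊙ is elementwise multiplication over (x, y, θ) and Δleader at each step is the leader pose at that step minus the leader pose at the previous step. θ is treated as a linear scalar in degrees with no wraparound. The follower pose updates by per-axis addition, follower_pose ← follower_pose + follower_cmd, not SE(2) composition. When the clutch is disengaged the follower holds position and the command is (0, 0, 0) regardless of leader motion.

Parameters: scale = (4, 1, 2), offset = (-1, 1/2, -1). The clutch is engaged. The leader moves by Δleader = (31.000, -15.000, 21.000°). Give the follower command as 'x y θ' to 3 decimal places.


123.000 -14.500 41.000

axis x: 4·31.000 + -1 = 123.000
axis y: 1·-15.000 + 1/2 = -14.500
axis θ: 2·21.000 + -1 = 41.000


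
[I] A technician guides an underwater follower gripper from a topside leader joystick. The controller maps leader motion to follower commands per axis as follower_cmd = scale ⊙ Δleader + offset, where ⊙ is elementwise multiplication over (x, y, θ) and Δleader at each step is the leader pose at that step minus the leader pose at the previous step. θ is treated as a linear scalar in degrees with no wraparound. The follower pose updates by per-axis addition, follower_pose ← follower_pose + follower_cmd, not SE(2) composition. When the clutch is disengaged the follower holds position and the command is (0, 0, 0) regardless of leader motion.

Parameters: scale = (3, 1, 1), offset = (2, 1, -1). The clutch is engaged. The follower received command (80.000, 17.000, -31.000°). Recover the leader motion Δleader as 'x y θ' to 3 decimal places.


axis x: (80.000 − 2) / (3) = 26.000
axis y: (17.000 − 1) / (1) = 16.000
axis θ: (-31.000 − -1) / (1) = -30.000

26.000 16.000 -30.000


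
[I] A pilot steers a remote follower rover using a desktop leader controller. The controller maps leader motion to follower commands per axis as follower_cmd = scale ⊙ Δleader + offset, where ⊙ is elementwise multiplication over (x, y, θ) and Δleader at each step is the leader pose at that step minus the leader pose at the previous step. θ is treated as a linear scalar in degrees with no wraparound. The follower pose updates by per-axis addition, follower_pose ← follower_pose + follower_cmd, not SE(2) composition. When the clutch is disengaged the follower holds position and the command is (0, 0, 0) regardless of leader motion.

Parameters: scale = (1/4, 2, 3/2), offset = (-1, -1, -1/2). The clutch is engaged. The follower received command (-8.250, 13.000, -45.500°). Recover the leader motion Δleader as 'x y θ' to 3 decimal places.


axis x: (-8.250 − -1) / (1/4) = -29.000
axis y: (13.000 − -1) / (2) = 7.000
axis θ: (-45.500 − -1/2) / (3/2) = -30.000

-29.000 7.000 -30.000


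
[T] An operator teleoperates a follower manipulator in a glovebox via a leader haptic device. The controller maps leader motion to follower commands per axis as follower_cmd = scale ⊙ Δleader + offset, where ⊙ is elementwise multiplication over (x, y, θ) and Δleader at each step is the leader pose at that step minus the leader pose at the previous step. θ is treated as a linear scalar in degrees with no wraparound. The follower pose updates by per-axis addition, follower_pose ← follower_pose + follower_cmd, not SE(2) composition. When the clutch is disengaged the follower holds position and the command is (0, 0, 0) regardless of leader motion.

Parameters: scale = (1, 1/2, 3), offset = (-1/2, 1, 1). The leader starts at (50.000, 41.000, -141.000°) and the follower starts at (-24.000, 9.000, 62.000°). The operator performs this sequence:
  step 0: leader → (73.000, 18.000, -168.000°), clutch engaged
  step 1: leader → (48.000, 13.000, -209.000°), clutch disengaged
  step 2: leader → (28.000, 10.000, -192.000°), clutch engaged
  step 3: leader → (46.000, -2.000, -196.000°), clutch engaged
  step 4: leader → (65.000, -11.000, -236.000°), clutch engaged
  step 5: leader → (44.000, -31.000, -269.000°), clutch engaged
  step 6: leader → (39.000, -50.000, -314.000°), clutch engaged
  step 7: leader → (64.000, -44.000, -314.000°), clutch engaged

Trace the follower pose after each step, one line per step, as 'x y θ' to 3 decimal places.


-1.500 -1.500 -18.000
-1.500 -1.500 -18.000
-22.000 -2.000 34.000
-4.500 -7.000 23.000
14.000 -10.500 -96.000
-7.500 -19.500 -194.000
-13.000 -28.000 -328.000
11.500 -24.000 -327.000

step 0: Δleader=(23.000, -23.000, -27.000°), engaged; cmd=(22.500, -10.500, -80.000°) → follower=(-1.500, -1.500, -18.000°)
step 1: Δleader=(-25.000, -5.000, -41.000°), disengaged; cmd=(0,0,0) → follower holds at (-1.500, -1.500, -18.000°)
step 2: Δleader=(-20.000, -3.000, 17.000°), engaged; cmd=(-20.500, -0.500, 52.000°) → follower=(-22.000, -2.000, 34.000°)
step 3: Δleader=(18.000, -12.000, -4.000°), engaged; cmd=(17.500, -5.000, -11.000°) → follower=(-4.500, -7.000, 23.000°)
step 4: Δleader=(19.000, -9.000, -40.000°), engaged; cmd=(18.500, -3.500, -119.000°) → follower=(14.000, -10.500, -96.000°)
step 5: Δleader=(-21.000, -20.000, -33.000°), engaged; cmd=(-21.500, -9.000, -98.000°) → follower=(-7.500, -19.500, -194.000°)
step 6: Δleader=(-5.000, -19.000, -45.000°), engaged; cmd=(-5.500, -8.500, -134.000°) → follower=(-13.000, -28.000, -328.000°)
step 7: Δleader=(25.000, 6.000, 0.000°), engaged; cmd=(24.500, 4.000, 1.000°) → follower=(11.500, -24.000, -327.000°)


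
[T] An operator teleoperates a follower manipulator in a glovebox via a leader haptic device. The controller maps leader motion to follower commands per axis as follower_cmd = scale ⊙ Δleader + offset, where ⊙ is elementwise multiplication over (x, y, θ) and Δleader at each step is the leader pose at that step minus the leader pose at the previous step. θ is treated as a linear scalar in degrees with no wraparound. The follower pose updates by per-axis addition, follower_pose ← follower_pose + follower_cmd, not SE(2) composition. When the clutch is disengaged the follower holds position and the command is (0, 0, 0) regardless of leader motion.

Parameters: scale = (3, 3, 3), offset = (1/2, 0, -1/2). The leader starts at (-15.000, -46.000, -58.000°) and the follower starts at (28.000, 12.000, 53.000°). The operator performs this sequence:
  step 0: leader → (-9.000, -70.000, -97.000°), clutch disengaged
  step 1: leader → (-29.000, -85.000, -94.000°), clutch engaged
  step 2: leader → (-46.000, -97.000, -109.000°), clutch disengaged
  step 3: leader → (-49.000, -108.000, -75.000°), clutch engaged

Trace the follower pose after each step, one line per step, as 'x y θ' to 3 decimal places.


28.000 12.000 53.000
-31.500 -33.000 61.500
-31.500 -33.000 61.500
-40.000 -66.000 163.000

step 0: Δleader=(6.000, -24.000, -39.000°), disengaged; cmd=(0,0,0) → follower holds at (28.000, 12.000, 53.000°)
step 1: Δleader=(-20.000, -15.000, 3.000°), engaged; cmd=(-59.500, -45.000, 8.500°) → follower=(-31.500, -33.000, 61.500°)
step 2: Δleader=(-17.000, -12.000, -15.000°), disengaged; cmd=(0,0,0) → follower holds at (-31.500, -33.000, 61.500°)
step 3: Δleader=(-3.000, -11.000, 34.000°), engaged; cmd=(-8.500, -33.000, 101.500°) → follower=(-40.000, -66.000, 163.000°)


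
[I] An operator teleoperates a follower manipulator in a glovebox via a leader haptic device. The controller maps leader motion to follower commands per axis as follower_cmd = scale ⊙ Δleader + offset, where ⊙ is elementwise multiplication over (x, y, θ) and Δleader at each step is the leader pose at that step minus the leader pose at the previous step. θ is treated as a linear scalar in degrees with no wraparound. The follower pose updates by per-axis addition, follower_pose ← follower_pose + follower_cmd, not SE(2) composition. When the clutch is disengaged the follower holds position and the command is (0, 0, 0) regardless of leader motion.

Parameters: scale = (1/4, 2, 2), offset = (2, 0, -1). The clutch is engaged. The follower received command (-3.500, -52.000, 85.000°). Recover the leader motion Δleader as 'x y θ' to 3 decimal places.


-22.000 -26.000 43.000

axis x: (-3.500 − 2) / (1/4) = -22.000
axis y: (-52.000 − 0) / (2) = -26.000
axis θ: (85.000 − -1) / (2) = 43.000


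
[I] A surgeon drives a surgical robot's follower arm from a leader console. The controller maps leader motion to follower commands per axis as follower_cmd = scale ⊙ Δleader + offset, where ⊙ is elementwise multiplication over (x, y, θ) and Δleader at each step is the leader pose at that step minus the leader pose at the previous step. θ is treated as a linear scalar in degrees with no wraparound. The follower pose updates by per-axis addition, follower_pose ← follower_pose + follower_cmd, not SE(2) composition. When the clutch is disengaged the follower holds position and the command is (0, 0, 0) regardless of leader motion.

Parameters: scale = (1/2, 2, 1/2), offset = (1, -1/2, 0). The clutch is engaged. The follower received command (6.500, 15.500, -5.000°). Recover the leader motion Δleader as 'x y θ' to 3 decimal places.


11.000 8.000 -10.000

axis x: (6.500 − 1) / (1/2) = 11.000
axis y: (15.500 − -1/2) / (2) = 8.000
axis θ: (-5.000 − 0) / (1/2) = -10.000


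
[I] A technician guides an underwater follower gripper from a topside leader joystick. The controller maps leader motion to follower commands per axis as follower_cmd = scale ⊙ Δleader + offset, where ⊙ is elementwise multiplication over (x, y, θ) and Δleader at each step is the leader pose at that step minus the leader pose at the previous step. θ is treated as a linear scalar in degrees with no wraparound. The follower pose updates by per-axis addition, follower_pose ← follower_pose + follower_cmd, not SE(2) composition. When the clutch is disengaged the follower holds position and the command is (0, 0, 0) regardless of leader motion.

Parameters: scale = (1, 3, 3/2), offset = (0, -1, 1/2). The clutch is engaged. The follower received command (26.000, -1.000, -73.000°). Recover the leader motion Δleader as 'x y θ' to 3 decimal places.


26.000 0.000 -49.000

axis x: (26.000 − 0) / (1) = 26.000
axis y: (-1.000 − -1) / (3) = 0.000
axis θ: (-73.000 − 1/2) / (3/2) = -49.000


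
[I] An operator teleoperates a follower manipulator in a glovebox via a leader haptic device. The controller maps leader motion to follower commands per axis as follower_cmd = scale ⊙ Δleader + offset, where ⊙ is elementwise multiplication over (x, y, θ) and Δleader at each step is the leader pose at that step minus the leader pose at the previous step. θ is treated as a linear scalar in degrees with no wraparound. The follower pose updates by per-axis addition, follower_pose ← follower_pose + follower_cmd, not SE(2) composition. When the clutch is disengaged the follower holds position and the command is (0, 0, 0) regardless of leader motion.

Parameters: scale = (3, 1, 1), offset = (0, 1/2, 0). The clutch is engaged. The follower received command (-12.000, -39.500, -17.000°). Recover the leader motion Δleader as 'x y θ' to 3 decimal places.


axis x: (-12.000 − 0) / (3) = -4.000
axis y: (-39.500 − 1/2) / (1) = -40.000
axis θ: (-17.000 − 0) / (1) = -17.000

-4.000 -40.000 -17.000


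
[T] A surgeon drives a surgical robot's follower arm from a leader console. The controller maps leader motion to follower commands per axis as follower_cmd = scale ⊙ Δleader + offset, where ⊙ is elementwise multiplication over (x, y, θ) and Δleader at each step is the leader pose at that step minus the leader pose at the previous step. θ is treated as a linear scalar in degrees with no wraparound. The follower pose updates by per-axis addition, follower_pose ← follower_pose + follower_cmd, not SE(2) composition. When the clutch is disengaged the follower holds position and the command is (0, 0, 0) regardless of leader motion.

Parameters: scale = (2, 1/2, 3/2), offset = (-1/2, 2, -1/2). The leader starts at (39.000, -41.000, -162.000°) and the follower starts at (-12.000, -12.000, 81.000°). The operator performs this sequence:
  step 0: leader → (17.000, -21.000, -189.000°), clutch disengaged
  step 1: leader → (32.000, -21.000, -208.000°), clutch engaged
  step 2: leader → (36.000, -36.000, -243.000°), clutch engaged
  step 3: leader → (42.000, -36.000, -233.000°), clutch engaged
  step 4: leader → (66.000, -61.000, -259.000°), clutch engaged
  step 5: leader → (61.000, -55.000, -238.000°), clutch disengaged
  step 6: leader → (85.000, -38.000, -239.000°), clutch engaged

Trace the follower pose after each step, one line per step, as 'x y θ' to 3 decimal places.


-12.000 -12.000 81.000
17.500 -10.000 52.000
25.000 -15.500 -1.000
36.500 -13.500 13.500
84.000 -24.000 -26.000
84.000 -24.000 -26.000
131.500 -13.500 -28.000

step 0: Δleader=(-22.000, 20.000, -27.000°), disengaged; cmd=(0,0,0) → follower holds at (-12.000, -12.000, 81.000°)
step 1: Δleader=(15.000, 0.000, -19.000°), engaged; cmd=(29.500, 2.000, -29.000°) → follower=(17.500, -10.000, 52.000°)
step 2: Δleader=(4.000, -15.000, -35.000°), engaged; cmd=(7.500, -5.500, -53.000°) → follower=(25.000, -15.500, -1.000°)
step 3: Δleader=(6.000, 0.000, 10.000°), engaged; cmd=(11.500, 2.000, 14.500°) → follower=(36.500, -13.500, 13.500°)
step 4: Δleader=(24.000, -25.000, -26.000°), engaged; cmd=(47.500, -10.500, -39.500°) → follower=(84.000, -24.000, -26.000°)
step 5: Δleader=(-5.000, 6.000, 21.000°), disengaged; cmd=(0,0,0) → follower holds at (84.000, -24.000, -26.000°)
step 6: Δleader=(24.000, 17.000, -1.000°), engaged; cmd=(47.500, 10.500, -2.000°) → follower=(131.500, -13.500, -28.000°)


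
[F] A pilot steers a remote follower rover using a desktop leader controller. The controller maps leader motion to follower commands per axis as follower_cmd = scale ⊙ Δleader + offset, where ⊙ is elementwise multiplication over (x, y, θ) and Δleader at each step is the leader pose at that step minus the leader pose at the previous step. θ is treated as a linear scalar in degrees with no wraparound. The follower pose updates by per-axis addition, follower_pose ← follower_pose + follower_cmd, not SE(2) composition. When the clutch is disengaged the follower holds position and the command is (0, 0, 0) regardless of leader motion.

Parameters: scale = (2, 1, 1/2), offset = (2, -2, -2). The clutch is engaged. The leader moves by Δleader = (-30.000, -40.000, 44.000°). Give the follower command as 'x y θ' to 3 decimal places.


-58.000 -42.000 20.000

axis x: 2·-30.000 + 2 = -58.000
axis y: 1·-40.000 + -2 = -42.000
axis θ: 1/2·44.000 + -2 = 20.000


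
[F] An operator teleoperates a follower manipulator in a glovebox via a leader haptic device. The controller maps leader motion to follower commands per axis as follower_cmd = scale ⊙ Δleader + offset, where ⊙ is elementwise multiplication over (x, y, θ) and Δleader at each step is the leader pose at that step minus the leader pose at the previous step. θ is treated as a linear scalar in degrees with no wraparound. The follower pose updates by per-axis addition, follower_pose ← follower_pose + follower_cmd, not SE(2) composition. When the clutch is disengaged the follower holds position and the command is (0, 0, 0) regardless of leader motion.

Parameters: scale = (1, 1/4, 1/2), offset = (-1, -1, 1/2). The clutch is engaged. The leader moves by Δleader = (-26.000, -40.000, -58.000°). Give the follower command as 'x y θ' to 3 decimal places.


axis x: 1·-26.000 + -1 = -27.000
axis y: 1/4·-40.000 + -1 = -11.000
axis θ: 1/2·-58.000 + 1/2 = -28.500

-27.000 -11.000 -28.500


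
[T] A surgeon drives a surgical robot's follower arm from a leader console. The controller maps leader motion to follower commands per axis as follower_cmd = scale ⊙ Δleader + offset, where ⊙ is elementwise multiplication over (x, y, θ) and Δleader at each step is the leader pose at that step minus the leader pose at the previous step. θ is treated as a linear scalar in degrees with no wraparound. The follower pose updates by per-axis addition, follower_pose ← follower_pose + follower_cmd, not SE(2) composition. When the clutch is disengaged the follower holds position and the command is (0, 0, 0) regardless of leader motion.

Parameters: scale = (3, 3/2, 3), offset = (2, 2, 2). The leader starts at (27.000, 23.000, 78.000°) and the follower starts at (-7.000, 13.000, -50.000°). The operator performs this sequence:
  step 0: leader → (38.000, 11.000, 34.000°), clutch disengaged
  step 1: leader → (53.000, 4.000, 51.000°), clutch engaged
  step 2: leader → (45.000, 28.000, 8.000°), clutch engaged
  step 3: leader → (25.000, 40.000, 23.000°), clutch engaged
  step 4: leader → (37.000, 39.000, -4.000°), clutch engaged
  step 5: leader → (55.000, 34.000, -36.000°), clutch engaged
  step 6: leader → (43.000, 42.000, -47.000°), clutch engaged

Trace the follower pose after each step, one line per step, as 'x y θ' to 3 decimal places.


step 0: Δleader=(11.000, -12.000, -44.000°), disengaged; cmd=(0,0,0) → follower holds at (-7.000, 13.000, -50.000°)
step 1: Δleader=(15.000, -7.000, 17.000°), engaged; cmd=(47.000, -8.500, 53.000°) → follower=(40.000, 4.500, 3.000°)
step 2: Δleader=(-8.000, 24.000, -43.000°), engaged; cmd=(-22.000, 38.000, -127.000°) → follower=(18.000, 42.500, -124.000°)
step 3: Δleader=(-20.000, 12.000, 15.000°), engaged; cmd=(-58.000, 20.000, 47.000°) → follower=(-40.000, 62.500, -77.000°)
step 4: Δleader=(12.000, -1.000, -27.000°), engaged; cmd=(38.000, 0.500, -79.000°) → follower=(-2.000, 63.000, -156.000°)
step 5: Δleader=(18.000, -5.000, -32.000°), engaged; cmd=(56.000, -5.500, -94.000°) → follower=(54.000, 57.500, -250.000°)
step 6: Δleader=(-12.000, 8.000, -11.000°), engaged; cmd=(-34.000, 14.000, -31.000°) → follower=(20.000, 71.500, -281.000°)

-7.000 13.000 -50.000
40.000 4.500 3.000
18.000 42.500 -124.000
-40.000 62.500 -77.000
-2.000 63.000 -156.000
54.000 57.500 -250.000
20.000 71.500 -281.000


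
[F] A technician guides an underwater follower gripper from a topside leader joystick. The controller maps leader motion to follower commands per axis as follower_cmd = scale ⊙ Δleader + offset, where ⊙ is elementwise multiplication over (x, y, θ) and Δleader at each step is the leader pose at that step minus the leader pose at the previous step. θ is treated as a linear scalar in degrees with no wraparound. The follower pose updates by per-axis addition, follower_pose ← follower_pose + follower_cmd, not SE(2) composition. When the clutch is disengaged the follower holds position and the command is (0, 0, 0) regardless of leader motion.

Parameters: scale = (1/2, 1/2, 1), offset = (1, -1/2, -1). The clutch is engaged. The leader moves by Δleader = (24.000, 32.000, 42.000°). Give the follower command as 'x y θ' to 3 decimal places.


axis x: 1/2·24.000 + 1 = 13.000
axis y: 1/2·32.000 + -1/2 = 15.500
axis θ: 1·42.000 + -1 = 41.000

13.000 15.500 41.000


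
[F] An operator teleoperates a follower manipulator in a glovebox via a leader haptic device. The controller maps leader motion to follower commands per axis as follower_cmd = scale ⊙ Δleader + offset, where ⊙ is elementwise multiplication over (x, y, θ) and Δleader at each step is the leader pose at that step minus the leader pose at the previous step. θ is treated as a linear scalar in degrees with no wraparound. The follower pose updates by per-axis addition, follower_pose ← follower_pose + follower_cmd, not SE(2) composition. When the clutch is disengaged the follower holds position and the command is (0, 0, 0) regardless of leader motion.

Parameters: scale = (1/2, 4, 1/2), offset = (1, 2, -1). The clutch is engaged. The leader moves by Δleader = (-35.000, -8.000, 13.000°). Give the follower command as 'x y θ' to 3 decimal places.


-16.500 -30.000 5.500

axis x: 1/2·-35.000 + 1 = -16.500
axis y: 4·-8.000 + 2 = -30.000
axis θ: 1/2·13.000 + -1 = 5.500
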